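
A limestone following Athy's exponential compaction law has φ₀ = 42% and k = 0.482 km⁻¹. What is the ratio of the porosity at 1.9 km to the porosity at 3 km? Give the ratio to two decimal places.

φ(d₁)/φ(d₂) = e^(−k·d₁)/e^(−k·d₂) = e^{k(d₂−d₁)}
= exp(0.482 × 1.1) = exp(0.5302) = 1.6993

1.70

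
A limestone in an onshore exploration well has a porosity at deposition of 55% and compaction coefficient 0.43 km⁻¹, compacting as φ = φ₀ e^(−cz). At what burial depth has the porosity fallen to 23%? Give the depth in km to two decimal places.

2.03 km

Invert Athy's law: z = ln(φ₀/φ) / c
z = ln(0.55/0.23) / 0.43 = ln(2.391) / 0.43 = 0.8718 / 0.43 = 2.028 km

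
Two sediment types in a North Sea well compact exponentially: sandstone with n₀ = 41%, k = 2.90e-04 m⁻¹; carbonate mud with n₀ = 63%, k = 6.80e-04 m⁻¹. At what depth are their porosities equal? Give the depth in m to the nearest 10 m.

Working in km (1 km = 1000 m; k in km⁻¹ = k in m⁻¹ × 1000):
Set n₀ₐ e^(−kₐZ) = n₀ᵦ e^(−kᵦZ) ⇒ ln(n₀ₐ/n₀ᵦ) = (kₐ − kᵦ)·Z
Z = ln(0.41/0.63) / (0.29 − 0.68) = -0.4296 / -0.39 = 1.101 km

1100 m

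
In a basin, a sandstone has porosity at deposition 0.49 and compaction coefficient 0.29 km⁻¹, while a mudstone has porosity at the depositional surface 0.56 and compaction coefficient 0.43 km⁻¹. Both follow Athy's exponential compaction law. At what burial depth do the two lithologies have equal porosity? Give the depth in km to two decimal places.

Set n₀ₐ e^(−βₐd) = n₀ᵦ e^(−βᵦd) ⇒ ln(n₀ₐ/n₀ᵦ) = (βₐ − βᵦ)·d
d = ln(0.49/0.56) / (0.29 − 0.43) = -0.1335 / -0.14 = 0.954 km

0.95 km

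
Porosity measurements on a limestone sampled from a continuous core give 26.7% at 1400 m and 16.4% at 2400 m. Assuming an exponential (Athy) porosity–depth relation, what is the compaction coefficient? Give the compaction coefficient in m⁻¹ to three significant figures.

0.000487 m⁻¹

Working in km (1 km = 1000 m; c in km⁻¹ = c in m⁻¹ × 1000):
Athy: n(d) = n₀ e^(−cd) ⇒ n₁/n₂ = e^{c(d₂−d₁)} ⇒ c = ln(n₁/n₂)/(d₂−d₁)
c = ln(0.267/0.164) / (2.4 − 1.4) = ln(1.628) / 1 = 0.4874 / 1 = 0.4874 km⁻¹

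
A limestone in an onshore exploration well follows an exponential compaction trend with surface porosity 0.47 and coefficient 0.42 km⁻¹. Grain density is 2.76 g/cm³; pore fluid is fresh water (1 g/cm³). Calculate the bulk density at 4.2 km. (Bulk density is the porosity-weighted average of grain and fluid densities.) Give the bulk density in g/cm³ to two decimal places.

Porosity at depth: phi = 0.47·exp(−0.42×4.2) = 0.47×0.1714 = 0.0805
Bulk density: ρ_b = (1−phi)ρ_g + phi·ρ_f = 0.9195×2.76 + 0.0805×1
       = 2.538 + 0.081 = 2.618 g/cm³

2.62 g/cm³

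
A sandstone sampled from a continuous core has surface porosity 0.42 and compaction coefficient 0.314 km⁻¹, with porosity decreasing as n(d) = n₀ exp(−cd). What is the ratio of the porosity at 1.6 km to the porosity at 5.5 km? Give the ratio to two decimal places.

n(d₁)/n(d₂) = e^(−c·d₁)/e^(−c·d₂) = e^{c(d₂−d₁)}
= exp(0.314 × 3.9) = exp(1.225) = 3.4028

3.40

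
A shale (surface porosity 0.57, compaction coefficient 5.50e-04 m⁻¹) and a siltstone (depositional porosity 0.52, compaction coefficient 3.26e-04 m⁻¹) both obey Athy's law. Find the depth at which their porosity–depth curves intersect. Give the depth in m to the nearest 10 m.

410 m

Working in km (1 km = 1000 m; β in km⁻¹ = β in m⁻¹ × 1000):
Set φ₀ₐ e^(−βₐZ) = φ₀ᵦ e^(−βᵦZ) ⇒ ln(φ₀ₐ/φ₀ᵦ) = (βₐ − βᵦ)·Z
Z = ln(0.57/0.52) / (0.55 − 0.326) = 0.0918 / 0.224 = 0.410 km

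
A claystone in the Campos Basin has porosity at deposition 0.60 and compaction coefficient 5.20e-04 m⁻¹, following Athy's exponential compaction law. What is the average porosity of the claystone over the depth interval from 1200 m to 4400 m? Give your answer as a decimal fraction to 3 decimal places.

Working in km (1 km = 1000 m; β in km⁻¹ = β in m⁻¹ × 1000):
⟨n⟩ = (1/(Z₂−Z₁)) ∫ n₀ e^(−βZ) dZ = n₀·(e^(−β·Z₁) − e^(−β·Z₂)) / (β·(Z₂−Z₁))
e^(−0.52×1.2) = 0.5358; e^(−0.52×4.4) = 0.1015
⟨n⟩ = 0.6 × (0.5358 − 0.1015) / (0.52 × 3.2) = 0.6 × 0.2610 = 0.1566

0.157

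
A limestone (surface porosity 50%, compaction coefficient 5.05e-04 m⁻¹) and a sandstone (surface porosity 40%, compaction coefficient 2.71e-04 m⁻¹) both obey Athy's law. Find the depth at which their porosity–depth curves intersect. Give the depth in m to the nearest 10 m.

950 m

Working in km (1 km = 1000 m; c in km⁻¹ = c in m⁻¹ × 1000):
Set φ₀ₐ e^(−cₐd) = φ₀ᵦ e^(−cᵦd) ⇒ ln(φ₀ₐ/φ₀ᵦ) = (cₐ − cᵦ)·d
d = ln(0.5/0.4) / (0.505 − 0.271) = 0.2231 / 0.234 = 0.954 km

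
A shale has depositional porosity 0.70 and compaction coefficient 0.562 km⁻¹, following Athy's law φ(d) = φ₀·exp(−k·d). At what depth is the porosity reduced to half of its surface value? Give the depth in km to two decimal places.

1.23 km

φ/φ₀ = 1/2 ⇒ exp(−k·d) = 1/2 ⇒ d = ln(2) / k
d = 0.6931 / 0.562 = 1.233 km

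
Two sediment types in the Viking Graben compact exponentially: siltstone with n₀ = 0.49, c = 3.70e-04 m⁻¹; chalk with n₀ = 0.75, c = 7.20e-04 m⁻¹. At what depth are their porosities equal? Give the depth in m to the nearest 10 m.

1220 m

Working in km (1 km = 1000 m; c in km⁻¹ = c in m⁻¹ × 1000):
Set n₀ₐ e^(−cₐz) = n₀ᵦ e^(−cᵦz) ⇒ ln(n₀ₐ/n₀ᵦ) = (cₐ − cᵦ)·z
z = ln(0.49/0.75) / (0.37 − 0.72) = -0.4257 / -0.35 = 1.216 km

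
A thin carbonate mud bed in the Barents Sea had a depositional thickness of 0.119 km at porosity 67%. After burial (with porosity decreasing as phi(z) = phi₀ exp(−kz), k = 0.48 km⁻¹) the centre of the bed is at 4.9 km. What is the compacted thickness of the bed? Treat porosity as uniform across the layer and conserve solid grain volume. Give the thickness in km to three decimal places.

0.042 km

Porosity at 4.9 km: phi = 0.67·exp(−0.48×4.9) = 0.0638
Solid-volume conservation: h(1−phi) = h₀(1−phi₀) ⇒ h = h₀·(1−phi₀)/(1−phi)
h = 0.119 × (1 − 0.67)/(1 − 0.0638) = 0.119 × 0.3525 = 0.0419 km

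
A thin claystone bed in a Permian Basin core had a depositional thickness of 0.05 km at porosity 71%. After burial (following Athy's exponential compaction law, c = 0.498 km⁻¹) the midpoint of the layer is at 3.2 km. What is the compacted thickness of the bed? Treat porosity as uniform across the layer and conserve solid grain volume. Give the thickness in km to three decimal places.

Porosity at 3.2 km: n = 0.71·exp(−0.498×3.2) = 0.1443
Solid-volume conservation: h(1−n) = h₀(1−n₀) ⇒ h = h₀·(1−n₀)/(1−n)
h = 0.05 × (1 − 0.71)/(1 − 0.1443) = 0.05 × 0.3389 = 0.0169 km

0.017 km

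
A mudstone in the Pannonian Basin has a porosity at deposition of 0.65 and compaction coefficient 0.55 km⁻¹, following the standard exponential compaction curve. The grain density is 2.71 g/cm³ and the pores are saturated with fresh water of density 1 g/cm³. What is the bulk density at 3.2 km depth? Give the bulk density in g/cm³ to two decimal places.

2.52 g/cm³

Porosity at depth: φ = 0.65·exp(−0.55×3.2) = 0.65×0.1720 = 0.1118
Bulk density: ρ_b = (1−φ)ρ_g + φ·ρ_f = 0.8882×2.71 + 0.1118×1
       = 2.407 + 0.112 = 2.519 g/cm³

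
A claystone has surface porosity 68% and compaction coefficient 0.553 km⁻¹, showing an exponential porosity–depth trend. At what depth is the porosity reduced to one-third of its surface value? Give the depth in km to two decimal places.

n/n₀ = 1/3 ⇒ exp(−c·d) = 1/3 ⇒ d = ln(3) / c
d = 1.0986 / 0.553 = 1.987 km

1.99 km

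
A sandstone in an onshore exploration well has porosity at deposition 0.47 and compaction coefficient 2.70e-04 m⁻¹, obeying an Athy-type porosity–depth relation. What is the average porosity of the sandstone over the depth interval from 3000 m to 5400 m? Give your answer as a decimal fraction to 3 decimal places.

0.154

Working in km (1 km = 1000 m; c in km⁻¹ = c in m⁻¹ × 1000):
⟨n⟩ = (1/(Z₂−Z₁)) ∫ n₀ e^(−cZ) dZ = n₀·(e^(−c·Z₁) − e^(−c·Z₂)) / (c·(Z₂−Z₁))
e^(−0.27×3) = 0.4449; e^(−0.27×5.4) = 0.2327
⟨n⟩ = 0.47 × (0.4449 − 0.2327) / (0.27 × 2.4) = 0.47 × 0.3274 = 0.1539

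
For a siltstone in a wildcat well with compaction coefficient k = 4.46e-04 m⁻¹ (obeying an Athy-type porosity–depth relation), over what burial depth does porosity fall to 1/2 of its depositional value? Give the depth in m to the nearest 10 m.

Working in km (1 km = 1000 m; k in km⁻¹ = k in m⁻¹ × 1000):
n/n₀ = 1/2 ⇒ exp(−k·d) = 1/2 ⇒ d = ln(2) / k
d = 0.6931 / 0.446 = 1.554 km

1550 m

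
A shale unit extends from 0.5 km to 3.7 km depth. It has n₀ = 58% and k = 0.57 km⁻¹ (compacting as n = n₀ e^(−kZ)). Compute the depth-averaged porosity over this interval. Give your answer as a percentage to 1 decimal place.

⟨n⟩ = (1/(Z₂−Z₁)) ∫ n₀ e^(−kZ) dZ = n₀·(e^(−k·Z₁) − e^(−k·Z₂)) / (k·(Z₂−Z₁))
e^(−0.57×0.5) = 0.7520; e^(−0.57×3.7) = 0.1214
⟨n⟩ = 0.58 × (0.7520 − 0.1214) / (0.57 × 3.2) = 0.58 × 0.3458 = 0.2005

20.1%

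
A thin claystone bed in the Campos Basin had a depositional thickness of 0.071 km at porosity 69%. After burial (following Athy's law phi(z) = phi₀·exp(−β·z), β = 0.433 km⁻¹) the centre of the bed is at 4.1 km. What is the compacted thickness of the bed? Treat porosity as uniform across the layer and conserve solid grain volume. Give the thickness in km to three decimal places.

Porosity at 4.1 km: phi = 0.69·exp(−0.433×4.1) = 0.1169
Solid-volume conservation: h(1−phi) = h₀(1−phi₀) ⇒ h = h₀·(1−phi₀)/(1−phi)
h = 0.071 × (1 − 0.69)/(1 − 0.1169) = 0.071 × 0.3510 = 0.0249 km

0.025 km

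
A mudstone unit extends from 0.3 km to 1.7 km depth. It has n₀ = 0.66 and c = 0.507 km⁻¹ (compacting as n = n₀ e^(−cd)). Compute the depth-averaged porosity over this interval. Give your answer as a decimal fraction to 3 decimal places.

0.406

⟨n⟩ = (1/(d₂−d₁)) ∫ n₀ e^(−cd) dd = n₀·(e^(−c·d₁) − e^(−c·d₂)) / (c·(d₂−d₁))
e^(−0.507×0.3) = 0.8589; e^(−0.507×1.7) = 0.4224
⟨n⟩ = 0.66 × (0.8589 − 0.4224) / (0.507 × 1.4) = 0.66 × 0.6150 = 0.4059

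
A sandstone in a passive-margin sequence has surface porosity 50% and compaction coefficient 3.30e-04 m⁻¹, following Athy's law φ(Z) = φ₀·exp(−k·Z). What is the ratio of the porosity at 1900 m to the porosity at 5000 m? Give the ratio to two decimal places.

Working in km (1 km = 1000 m; k in km⁻¹ = k in m⁻¹ × 1000):
φ(Z₁)/φ(Z₂) = e^(−k·Z₁)/e^(−k·Z₂) = e^{k(Z₂−Z₁)}
= exp(0.33 × 3.1) = exp(1.023) = 2.7815

2.78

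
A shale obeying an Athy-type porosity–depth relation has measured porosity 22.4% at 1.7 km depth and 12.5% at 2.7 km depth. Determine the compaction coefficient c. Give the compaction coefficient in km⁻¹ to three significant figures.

0.583 km⁻¹

Athy: φ(z) = φ₀ e^(−cz) ⇒ φ₁/φ₂ = e^{c(z₂−z₁)} ⇒ c = ln(φ₁/φ₂)/(z₂−z₁)
c = ln(0.224/0.125) / (2.7 − 1.7) = ln(1.792) / 1 = 0.5833 / 1 = 0.5833 km⁻¹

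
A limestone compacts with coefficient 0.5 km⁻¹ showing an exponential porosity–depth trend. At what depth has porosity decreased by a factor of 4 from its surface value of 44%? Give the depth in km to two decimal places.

2.77 km

phi/phi₀ = 1/4 ⇒ exp(−c·d) = 1/4 ⇒ d = ln(4) / c
d = 1.3863 / 0.5 = 2.773 km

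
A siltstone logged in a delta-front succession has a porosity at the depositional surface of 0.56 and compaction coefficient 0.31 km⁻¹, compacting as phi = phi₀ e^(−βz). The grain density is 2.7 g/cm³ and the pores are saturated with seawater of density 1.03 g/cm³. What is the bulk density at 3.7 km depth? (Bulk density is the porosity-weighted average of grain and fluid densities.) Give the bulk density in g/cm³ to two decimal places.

Porosity at depth: phi = 0.56·exp(−0.31×3.7) = 0.56×0.3176 = 0.1778
Bulk density: ρ_b = (1−phi)ρ_g + phi·ρ_f = 0.8222×2.7 + 0.1778×1.03
       = 2.220 + 0.183 = 2.403 g/cm³

2.40 g/cm³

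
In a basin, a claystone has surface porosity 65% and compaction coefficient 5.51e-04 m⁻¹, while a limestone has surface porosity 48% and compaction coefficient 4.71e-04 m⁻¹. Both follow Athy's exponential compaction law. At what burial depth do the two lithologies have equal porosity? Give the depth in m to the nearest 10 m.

Working in km (1 km = 1000 m; c in km⁻¹ = c in m⁻¹ × 1000):
Set phi₀ₐ e^(−cₐz) = phi₀ᵦ e^(−cᵦz) ⇒ ln(phi₀ₐ/phi₀ᵦ) = (cₐ − cᵦ)·z
z = ln(0.65/0.48) / (0.551 − 0.471) = 0.3032 / 0.08 = 3.790 km

3790 m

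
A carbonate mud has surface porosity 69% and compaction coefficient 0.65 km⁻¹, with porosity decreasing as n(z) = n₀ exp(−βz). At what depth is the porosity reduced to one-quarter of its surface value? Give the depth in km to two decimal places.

2.13 km

n/n₀ = 1/4 ⇒ exp(−β·z) = 1/4 ⇒ z = ln(4) / β
z = 1.3863 / 0.65 = 2.133 km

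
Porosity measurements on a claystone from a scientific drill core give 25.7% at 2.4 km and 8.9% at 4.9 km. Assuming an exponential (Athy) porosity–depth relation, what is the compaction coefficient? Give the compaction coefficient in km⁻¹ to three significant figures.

Athy: n(z) = n₀ e^(−kz) ⇒ n₁/n₂ = e^{k(z₂−z₁)} ⇒ k = ln(n₁/n₂)/(z₂−z₁)
k = ln(0.257/0.089) / (4.9 − 2.4) = ln(2.888) / 2.5 = 1.0604 / 2.5 = 0.4242 km⁻¹

0.424 km⁻¹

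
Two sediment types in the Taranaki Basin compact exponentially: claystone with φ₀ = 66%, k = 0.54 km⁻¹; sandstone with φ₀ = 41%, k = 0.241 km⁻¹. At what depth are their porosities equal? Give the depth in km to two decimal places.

1.59 km

Set φ₀ₐ e^(−kₐd) = φ₀ᵦ e^(−kᵦd) ⇒ ln(φ₀ₐ/φ₀ᵦ) = (kₐ − kᵦ)·d
d = ln(0.66/0.41) / (0.54 − 0.241) = 0.4761 / 0.299 = 1.592 km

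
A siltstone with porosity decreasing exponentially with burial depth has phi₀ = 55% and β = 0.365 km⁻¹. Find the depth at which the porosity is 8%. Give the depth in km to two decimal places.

5.28 km

Invert Athy's law: z = ln(phi₀/phi) / β
z = ln(0.55/0.08) / 0.365 = ln(6.875) / 0.365 = 1.9279 / 0.365 = 5.282 km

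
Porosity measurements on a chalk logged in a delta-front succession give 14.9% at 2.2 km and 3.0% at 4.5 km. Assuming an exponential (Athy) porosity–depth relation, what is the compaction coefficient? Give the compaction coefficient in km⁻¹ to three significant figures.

0.697 km⁻¹

Athy: n(Z) = n₀ e^(−kZ) ⇒ n₁/n₂ = e^{k(Z₂−Z₁)} ⇒ k = ln(n₁/n₂)/(Z₂−Z₁)
k = ln(0.149/0.03) / (4.5 − 2.2) = ln(4.967) / 2.3 = 1.6027 / 2.3 = 0.6968 km⁻¹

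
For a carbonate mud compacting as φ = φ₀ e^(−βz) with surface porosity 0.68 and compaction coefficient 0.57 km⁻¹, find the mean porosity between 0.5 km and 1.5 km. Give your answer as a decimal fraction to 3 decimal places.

0.390

⟨φ⟩ = (1/(z₂−z₁)) ∫ φ₀ e^(−βz) dz = φ₀·(e^(−β·z₁) − e^(−β·z₂)) / (β·(z₂−z₁))
e^(−0.57×0.5) = 0.7520; e^(−0.57×1.5) = 0.4253
⟨φ⟩ = 0.68 × (0.7520 − 0.4253) / (0.57 × 1) = 0.68 × 0.5732 = 0.3898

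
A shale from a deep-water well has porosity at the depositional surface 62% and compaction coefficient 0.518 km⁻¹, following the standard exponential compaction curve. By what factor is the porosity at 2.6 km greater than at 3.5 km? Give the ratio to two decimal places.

1.59

phi(Z₁)/phi(Z₂) = e^(−β·Z₁)/e^(−β·Z₂) = e^{β(Z₂−Z₁)}
= exp(0.518 × 0.9) = exp(0.4662) = 1.5939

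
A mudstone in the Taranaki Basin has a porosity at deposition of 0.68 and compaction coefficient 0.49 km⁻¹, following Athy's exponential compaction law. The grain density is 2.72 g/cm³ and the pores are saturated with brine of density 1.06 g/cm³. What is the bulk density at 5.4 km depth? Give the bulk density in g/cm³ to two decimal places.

Porosity at depth: φ = 0.68·exp(−0.49×5.4) = 0.68×0.0709 = 0.0482
Bulk density: ρ_b = (1−φ)ρ_g + φ·ρ_f = 0.9518×2.72 + 0.0482×1.06
       = 2.589 + 0.051 = 2.640 g/cm³

2.64 g/cm³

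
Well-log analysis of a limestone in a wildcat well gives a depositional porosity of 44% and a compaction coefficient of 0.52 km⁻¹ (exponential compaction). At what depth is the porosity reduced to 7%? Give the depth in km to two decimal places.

Invert Athy's law: z = ln(phi₀/phi) / k
z = ln(0.44/0.07) / 0.52 = ln(6.286) / 0.52 = 1.8383 / 0.52 = 3.535 km

3.54 km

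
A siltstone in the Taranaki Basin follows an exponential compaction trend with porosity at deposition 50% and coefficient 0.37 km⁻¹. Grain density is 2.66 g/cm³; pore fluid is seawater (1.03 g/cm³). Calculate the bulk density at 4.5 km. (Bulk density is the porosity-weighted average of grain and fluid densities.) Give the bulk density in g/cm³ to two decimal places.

Porosity at depth: phi = 0.5·exp(−0.37×4.5) = 0.5×0.1892 = 0.0946
Bulk density: ρ_b = (1−phi)ρ_g + phi·ρ_f = 0.9054×2.66 + 0.0946×1.03
       = 2.408 + 0.097 = 2.506 g/cm³

2.51 g/cm³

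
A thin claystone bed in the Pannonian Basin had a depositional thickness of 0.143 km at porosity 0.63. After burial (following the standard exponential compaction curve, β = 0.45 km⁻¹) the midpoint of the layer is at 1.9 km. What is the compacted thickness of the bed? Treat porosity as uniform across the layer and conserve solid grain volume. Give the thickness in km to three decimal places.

0.072 km

Porosity at 1.9 km: n = 0.63·exp(−0.45×1.9) = 0.2679
Solid-volume conservation: h(1−n) = h₀(1−n₀) ⇒ h = h₀·(1−n₀)/(1−n)
h = 0.143 × (1 − 0.63)/(1 − 0.2679) = 0.143 × 0.5054 = 0.0723 km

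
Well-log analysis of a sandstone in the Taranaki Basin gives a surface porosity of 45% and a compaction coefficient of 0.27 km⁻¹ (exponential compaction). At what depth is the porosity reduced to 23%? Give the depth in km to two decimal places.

2.49 km

Invert Athy's law: Z = ln(phi₀/phi) / k
Z = ln(0.45/0.23) / 0.27 = ln(1.957) / 0.27 = 0.6712 / 0.27 = 2.486 km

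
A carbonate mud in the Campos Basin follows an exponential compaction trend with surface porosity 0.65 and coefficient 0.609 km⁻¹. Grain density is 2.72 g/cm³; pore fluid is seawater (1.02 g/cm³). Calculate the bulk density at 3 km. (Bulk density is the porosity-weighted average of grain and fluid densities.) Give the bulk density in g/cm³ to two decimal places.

2.54 g/cm³

Porosity at depth: n = 0.65·exp(−0.609×3) = 0.65×0.1609 = 0.1046
Bulk density: ρ_b = (1−n)ρ_g + n·ρ_f = 0.8954×2.72 + 0.1046×1.02
       = 2.436 + 0.107 = 2.542 g/cm³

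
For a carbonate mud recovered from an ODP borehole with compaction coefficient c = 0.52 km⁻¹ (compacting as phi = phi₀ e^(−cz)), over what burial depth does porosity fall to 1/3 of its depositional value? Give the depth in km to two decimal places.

phi/phi₀ = 1/3 ⇒ exp(−c·z) = 1/3 ⇒ z = ln(3) / c
z = 1.0986 / 0.52 = 2.113 km

2.11 km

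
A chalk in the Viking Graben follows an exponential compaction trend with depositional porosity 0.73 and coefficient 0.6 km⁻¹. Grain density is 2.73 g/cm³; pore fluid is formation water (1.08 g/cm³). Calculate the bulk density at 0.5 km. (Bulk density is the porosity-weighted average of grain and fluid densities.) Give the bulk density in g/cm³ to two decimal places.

Porosity at depth: φ = 0.73·exp(−0.6×0.5) = 0.73×0.7408 = 0.5408
Bulk density: ρ_b = (1−φ)ρ_g + φ·ρ_f = 0.4592×2.73 + 0.5408×1.08
       = 1.254 + 0.584 = 1.838 g/cm³

1.84 g/cm³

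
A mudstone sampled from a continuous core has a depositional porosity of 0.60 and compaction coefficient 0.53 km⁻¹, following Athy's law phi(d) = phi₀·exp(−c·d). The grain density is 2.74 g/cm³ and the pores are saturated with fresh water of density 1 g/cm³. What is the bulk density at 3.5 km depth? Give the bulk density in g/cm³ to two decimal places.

Porosity at depth: phi = 0.6·exp(−0.53×3.5) = 0.6×0.1565 = 0.0939
Bulk density: ρ_b = (1−phi)ρ_g + phi·ρ_f = 0.9061×2.74 + 0.0939×1
       = 2.483 + 0.094 = 2.577 g/cm³

2.58 g/cm³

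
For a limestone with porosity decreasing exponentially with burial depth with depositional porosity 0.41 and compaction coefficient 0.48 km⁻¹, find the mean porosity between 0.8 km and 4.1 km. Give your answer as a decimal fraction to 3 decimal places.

⟨φ⟩ = (1/(z₂−z₁)) ∫ φ₀ e^(−cz) dz = φ₀·(e^(−c·z₁) − e^(−c·z₂)) / (c·(z₂−z₁))
e^(−0.48×0.8) = 0.6811; e^(−0.48×4.1) = 0.1397
⟨φ⟩ = 0.41 × (0.6811 − 0.1397) / (0.48 × 3.3) = 0.41 × 0.3418 = 0.1401

0.140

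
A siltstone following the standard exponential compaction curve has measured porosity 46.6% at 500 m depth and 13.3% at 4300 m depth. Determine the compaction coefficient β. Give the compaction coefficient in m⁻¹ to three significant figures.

0.000330 m⁻¹

Working in km (1 km = 1000 m; β in km⁻¹ = β in m⁻¹ × 1000):
Athy: φ(d) = φ₀ e^(−βd) ⇒ φ₁/φ₂ = e^{β(d₂−d₁)} ⇒ β = ln(φ₁/φ₂)/(d₂−d₁)
β = ln(0.466/0.133) / (4.3 − 0.5) = ln(3.504) / 3.8 = 1.2538 / 3.8 = 0.33 km⁻¹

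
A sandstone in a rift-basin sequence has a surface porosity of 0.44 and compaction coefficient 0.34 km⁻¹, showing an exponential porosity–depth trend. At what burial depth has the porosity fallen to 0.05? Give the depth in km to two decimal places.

6.40 km

Invert Athy's law: d = ln(n₀/n) / c
d = ln(0.44/0.05) / 0.34 = ln(8.8) / 0.34 = 2.1748 / 0.34 = 6.396 km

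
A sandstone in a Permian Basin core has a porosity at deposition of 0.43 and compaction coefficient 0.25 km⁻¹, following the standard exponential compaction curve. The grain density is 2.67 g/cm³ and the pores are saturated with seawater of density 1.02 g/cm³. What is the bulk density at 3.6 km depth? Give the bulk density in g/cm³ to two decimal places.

2.38 g/cm³

Porosity at depth: φ = 0.43·exp(−0.25×3.6) = 0.43×0.4066 = 0.1748
Bulk density: ρ_b = (1−φ)ρ_g + φ·ρ_f = 0.8252×2.67 + 0.1748×1.02
       = 2.203 + 0.178 = 2.382 g/cm³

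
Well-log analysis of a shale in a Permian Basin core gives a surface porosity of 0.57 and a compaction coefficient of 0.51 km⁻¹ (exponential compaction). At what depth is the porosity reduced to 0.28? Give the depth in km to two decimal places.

Invert Athy's law: z = ln(phi₀/phi) / β
z = ln(0.57/0.28) / 0.51 = ln(2.036) / 0.51 = 0.7108 / 0.51 = 1.394 km

1.39 km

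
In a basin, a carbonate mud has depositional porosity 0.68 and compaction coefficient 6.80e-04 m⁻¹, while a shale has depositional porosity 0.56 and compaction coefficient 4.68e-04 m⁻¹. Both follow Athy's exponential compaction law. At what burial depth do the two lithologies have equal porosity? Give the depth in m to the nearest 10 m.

920 m

Working in km (1 km = 1000 m; k in km⁻¹ = k in m⁻¹ × 1000):
Set φ₀ₐ e^(−kₐZ) = φ₀ᵦ e^(−kᵦZ) ⇒ ln(φ₀ₐ/φ₀ᵦ) = (kₐ − kᵦ)·Z
Z = ln(0.68/0.56) / (0.68 − 0.468) = 0.1942 / 0.212 = 0.916 km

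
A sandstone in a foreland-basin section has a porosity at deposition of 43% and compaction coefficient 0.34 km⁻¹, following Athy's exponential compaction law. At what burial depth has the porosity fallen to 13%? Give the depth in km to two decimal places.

Invert Athy's law: z = ln(n₀/n) / c
z = ln(0.43/0.13) / 0.34 = ln(3.308) / 0.34 = 1.1963 / 0.34 = 3.518 km

3.52 km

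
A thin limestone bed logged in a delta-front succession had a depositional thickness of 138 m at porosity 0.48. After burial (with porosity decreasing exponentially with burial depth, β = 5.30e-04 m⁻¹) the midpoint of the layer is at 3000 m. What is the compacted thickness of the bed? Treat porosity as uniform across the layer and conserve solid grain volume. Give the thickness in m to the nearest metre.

80 m

Working in km (1 km = 1000 m; β in km⁻¹ = β in m⁻¹ × 1000):
Porosity at 3 km: phi = 0.48·exp(−0.53×3) = 0.0979
Solid-volume conservation: h(1−phi) = h₀(1−phi₀) ⇒ h = h₀·(1−phi₀)/(1−phi)
h = 0.138 × (1 − 0.48)/(1 − 0.0979) = 0.138 × 0.5764 = 0.0795 km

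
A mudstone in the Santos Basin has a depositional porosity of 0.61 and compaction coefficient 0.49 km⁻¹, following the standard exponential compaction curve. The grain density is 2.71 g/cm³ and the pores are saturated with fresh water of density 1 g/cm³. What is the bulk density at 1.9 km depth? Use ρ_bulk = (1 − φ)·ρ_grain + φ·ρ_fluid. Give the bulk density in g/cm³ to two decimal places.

2.30 g/cm³

Porosity at depth: phi = 0.61·exp(−0.49×1.9) = 0.61×0.3942 = 0.2404
Bulk density: ρ_b = (1−phi)ρ_g + phi·ρ_f = 0.7596×2.71 + 0.2404×1
       = 2.058 + 0.240 = 2.299 g/cm³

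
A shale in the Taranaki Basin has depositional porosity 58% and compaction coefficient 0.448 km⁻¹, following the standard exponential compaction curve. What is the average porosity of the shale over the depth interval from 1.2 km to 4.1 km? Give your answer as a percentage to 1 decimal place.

⟨φ⟩ = (1/(z₂−z₁)) ∫ φ₀ e^(−cz) dz = φ₀·(e^(−c·z₁) − e^(−c·z₂)) / (c·(z₂−z₁))
e^(−0.448×1.2) = 0.5841; e^(−0.448×4.1) = 0.1593
⟨φ⟩ = 0.58 × (0.5841 − 0.1593) / (0.448 × 2.9) = 0.58 × 0.3270 = 0.1897

19.0%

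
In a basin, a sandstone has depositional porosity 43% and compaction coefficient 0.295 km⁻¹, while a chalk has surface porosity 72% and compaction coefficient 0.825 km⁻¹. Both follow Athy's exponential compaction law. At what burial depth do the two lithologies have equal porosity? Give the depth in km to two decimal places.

0.97 km

Set phi₀ₐ e^(−cₐd) = phi₀ᵦ e^(−cᵦd) ⇒ ln(phi₀ₐ/phi₀ᵦ) = (cₐ − cᵦ)·d
d = ln(0.43/0.72) / (0.295 − 0.825) = -0.5155 / -0.53 = 0.973 km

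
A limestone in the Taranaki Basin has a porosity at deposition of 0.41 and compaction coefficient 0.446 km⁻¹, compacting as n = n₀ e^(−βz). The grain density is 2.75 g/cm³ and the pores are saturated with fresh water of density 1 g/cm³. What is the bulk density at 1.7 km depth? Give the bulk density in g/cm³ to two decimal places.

Porosity at depth: n = 0.41·exp(−0.446×1.7) = 0.41×0.4685 = 0.1921
Bulk density: ρ_b = (1−n)ρ_g + n·ρ_f = 0.8079×2.75 + 0.1921×1
       = 2.222 + 0.192 = 2.414 g/cm³

2.41 g/cm³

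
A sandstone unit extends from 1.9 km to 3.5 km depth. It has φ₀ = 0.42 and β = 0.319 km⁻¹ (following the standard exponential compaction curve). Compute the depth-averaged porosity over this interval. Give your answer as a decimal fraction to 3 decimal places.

⟨φ⟩ = (1/(Z₂−Z₁)) ∫ φ₀ e^(−βZ) dZ = φ₀·(e^(−β·Z₁) − e^(−β·Z₂)) / (β·(Z₂−Z₁))
e^(−0.319×1.9) = 0.5455; e^(−0.319×3.5) = 0.3274
⟨φ⟩ = 0.42 × (0.5455 − 0.3274) / (0.319 × 1.6) = 0.42 × 0.4272 = 0.1794

0.179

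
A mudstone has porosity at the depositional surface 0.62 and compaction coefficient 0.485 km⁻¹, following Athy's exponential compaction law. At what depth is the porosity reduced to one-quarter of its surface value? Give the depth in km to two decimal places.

2.86 km

phi/phi₀ = 1/4 ⇒ exp(−c·d) = 1/4 ⇒ d = ln(4) / c
d = 1.3863 / 0.485 = 2.858 km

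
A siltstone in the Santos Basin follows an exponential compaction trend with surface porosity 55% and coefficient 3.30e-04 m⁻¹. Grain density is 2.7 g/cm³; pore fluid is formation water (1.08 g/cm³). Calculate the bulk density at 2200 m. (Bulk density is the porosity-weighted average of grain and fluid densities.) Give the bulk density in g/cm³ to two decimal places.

Working in km (1 km = 1000 m; β in km⁻¹ = β in m⁻¹ × 1000):
Porosity at depth: n = 0.55·exp(−0.33×2.2) = 0.55×0.4838 = 0.2661
Bulk density: ρ_b = (1−n)ρ_g + n·ρ_f = 0.7339×2.7 + 0.2661×1.08
       = 1.981 + 0.287 = 2.269 g/cm³

2.27 g/cm³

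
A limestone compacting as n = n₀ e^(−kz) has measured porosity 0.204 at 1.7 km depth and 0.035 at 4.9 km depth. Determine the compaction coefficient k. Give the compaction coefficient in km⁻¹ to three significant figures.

Athy: n(z) = n₀ e^(−kz) ⇒ n₁/n₂ = e^{k(z₂−z₁)} ⇒ k = ln(n₁/n₂)/(z₂−z₁)
k = ln(0.204/0.035) / (4.9 − 1.7) = ln(5.829) / 3.2 = 1.7628 / 3.2 = 0.5509 km⁻¹

0.551 km⁻¹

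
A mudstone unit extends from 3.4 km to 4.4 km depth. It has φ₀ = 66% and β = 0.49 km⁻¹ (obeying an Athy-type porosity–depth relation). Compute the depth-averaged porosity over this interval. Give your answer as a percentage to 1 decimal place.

⟨φ⟩ = (1/(d₂−d₁)) ∫ φ₀ e^(−βd) dd = φ₀·(e^(−β·d₁) − e^(−β·d₂)) / (β·(d₂−d₁))
e^(−0.49×3.4) = 0.1890; e^(−0.49×4.4) = 0.1158
⟨φ⟩ = 0.66 × (0.1890 − 0.1158) / (0.49 × 1) = 0.66 × 0.1494 = 0.0986

9.9%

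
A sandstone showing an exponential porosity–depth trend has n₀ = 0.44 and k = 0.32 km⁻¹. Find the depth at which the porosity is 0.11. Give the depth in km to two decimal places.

Invert Athy's law: d = ln(n₀/n) / k
d = ln(0.44/0.11) / 0.32 = ln(4) / 0.32 = 1.3863 / 0.32 = 4.332 km

4.33 km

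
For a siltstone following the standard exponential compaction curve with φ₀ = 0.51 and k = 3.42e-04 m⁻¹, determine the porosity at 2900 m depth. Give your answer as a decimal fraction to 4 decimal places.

Working in km (1 km = 1000 m; k in km⁻¹ = k in m⁻¹ × 1000):
φ = φ₀·exp(−k·z) = 0.51 × exp(−0.342 × 2.9) = 0.51 × exp(−0.9918)
  = 0.51 × 0.3709 = 0.1892

0.1892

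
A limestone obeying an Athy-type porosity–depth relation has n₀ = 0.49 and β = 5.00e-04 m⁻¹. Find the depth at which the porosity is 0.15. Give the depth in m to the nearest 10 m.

Working in km (1 km = 1000 m; β in km⁻¹ = β in m⁻¹ × 1000):
Invert Athy's law: d = ln(n₀/n) / β
d = ln(0.49/0.15) / 0.5 = ln(3.267) / 0.5 = 1.1838 / 0.5 = 2.368 km

2370 m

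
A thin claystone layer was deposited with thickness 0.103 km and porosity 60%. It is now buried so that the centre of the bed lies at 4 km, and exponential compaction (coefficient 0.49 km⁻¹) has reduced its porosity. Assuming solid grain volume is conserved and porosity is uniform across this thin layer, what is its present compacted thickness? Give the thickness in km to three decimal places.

0.045 km

Porosity at 4 km: φ = 0.6·exp(−0.49×4) = 0.0845
Solid-volume conservation: h(1−φ) = h₀(1−φ₀) ⇒ h = h₀·(1−φ₀)/(1−φ)
h = 0.103 × (1 − 0.6)/(1 − 0.0845) = 0.103 × 0.4369 = 0.0450 km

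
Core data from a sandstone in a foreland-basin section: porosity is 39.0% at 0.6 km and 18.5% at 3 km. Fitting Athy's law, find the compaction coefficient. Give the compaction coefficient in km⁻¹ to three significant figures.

Athy: phi(z) = phi₀ e^(−cz) ⇒ phi₁/phi₂ = e^{c(z₂−z₁)} ⇒ c = ln(phi₁/phi₂)/(z₂−z₁)
c = ln(0.39/0.185) / (3 − 0.6) = ln(2.108) / 2.4 = 0.7458 / 2.4 = 0.3107 km⁻¹

0.311 km⁻¹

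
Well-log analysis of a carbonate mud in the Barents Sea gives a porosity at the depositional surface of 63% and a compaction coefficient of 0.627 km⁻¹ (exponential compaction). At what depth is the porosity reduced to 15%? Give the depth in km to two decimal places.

2.29 km

Invert Athy's law: Z = ln(n₀/n) / k
Z = ln(0.63/0.15) / 0.627 = ln(4.2) / 0.627 = 1.4351 / 0.627 = 2.289 km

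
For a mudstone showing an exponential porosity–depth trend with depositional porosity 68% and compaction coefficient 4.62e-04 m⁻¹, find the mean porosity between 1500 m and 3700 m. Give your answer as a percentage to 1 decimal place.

Working in km (1 km = 1000 m; k in km⁻¹ = k in m⁻¹ × 1000):
⟨n⟩ = (1/(z₂−z₁)) ∫ n₀ e^(−kz) dz = n₀·(e^(−k·z₁) − e^(−k·z₂)) / (k·(z₂−z₁))
e^(−0.462×1.5) = 0.5001; e^(−0.462×3.7) = 0.1810
⟨n⟩ = 0.68 × (0.5001 − 0.1810) / (0.462 × 2.2) = 0.68 × 0.3140 = 0.2135

21.3%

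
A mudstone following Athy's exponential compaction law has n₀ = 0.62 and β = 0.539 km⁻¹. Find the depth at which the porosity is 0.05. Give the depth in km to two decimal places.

Invert Athy's law: Z = ln(n₀/n) / β
Z = ln(0.62/0.05) / 0.539 = ln(12.4) / 0.539 = 2.5177 / 0.539 = 4.671 km

4.67 km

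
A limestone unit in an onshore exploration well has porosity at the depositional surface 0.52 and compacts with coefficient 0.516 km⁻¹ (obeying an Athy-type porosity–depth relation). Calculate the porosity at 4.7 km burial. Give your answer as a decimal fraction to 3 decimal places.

phi = phi₀·exp(−k·z) = 0.52 × exp(−0.516 × 4.7) = 0.52 × exp(−2.425)
  = 0.52 × 0.0885 = 0.0460

0.046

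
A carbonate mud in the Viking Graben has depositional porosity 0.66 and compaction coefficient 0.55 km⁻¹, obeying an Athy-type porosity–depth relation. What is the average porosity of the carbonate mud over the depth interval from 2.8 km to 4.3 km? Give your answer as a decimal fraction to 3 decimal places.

⟨n⟩ = (1/(Z₂−Z₁)) ∫ n₀ e^(−kZ) dZ = n₀·(e^(−k·Z₁) − e^(−k·Z₂)) / (k·(Z₂−Z₁))
e^(−0.55×2.8) = 0.2144; e^(−0.55×4.3) = 0.0939
⟨n⟩ = 0.66 × (0.2144 − 0.0939) / (0.55 × 1.5) = 0.66 × 0.1460 = 0.0963

0.096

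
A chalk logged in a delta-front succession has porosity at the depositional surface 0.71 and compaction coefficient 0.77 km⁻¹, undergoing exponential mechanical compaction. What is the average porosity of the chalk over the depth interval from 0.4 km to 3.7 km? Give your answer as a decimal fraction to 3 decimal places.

0.189

⟨φ⟩ = (1/(z₂−z₁)) ∫ φ₀ e^(−βz) dz = φ₀·(e^(−β·z₁) − e^(−β·z₂)) / (β·(z₂−z₁))
e^(−0.77×0.4) = 0.7349; e^(−0.77×3.7) = 0.0579
⟨φ⟩ = 0.71 × (0.7349 − 0.0579) / (0.77 × 3.3) = 0.71 × 0.2664 = 0.1892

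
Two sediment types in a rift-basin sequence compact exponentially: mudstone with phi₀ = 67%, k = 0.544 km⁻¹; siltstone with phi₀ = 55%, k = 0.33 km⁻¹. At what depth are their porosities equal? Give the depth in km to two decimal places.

Set phi₀ₐ e^(−kₐZ) = phi₀ᵦ e^(−kᵦZ) ⇒ ln(phi₀ₐ/phi₀ᵦ) = (kₐ − kᵦ)·Z
Z = ln(0.67/0.55) / (0.544 − 0.33) = 0.1974 / 0.214 = 0.922 km

0.92 km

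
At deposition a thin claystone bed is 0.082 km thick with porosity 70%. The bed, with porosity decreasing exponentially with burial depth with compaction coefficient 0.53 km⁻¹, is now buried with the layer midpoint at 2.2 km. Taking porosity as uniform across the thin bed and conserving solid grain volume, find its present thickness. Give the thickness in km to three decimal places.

Porosity at 2.2 km: phi = 0.7·exp(−0.53×2.2) = 0.2181
Solid-volume conservation: h(1−phi) = h₀(1−phi₀) ⇒ h = h₀·(1−phi₀)/(1−phi)
h = 0.082 × (1 − 0.7)/(1 − 0.2181) = 0.082 × 0.3837 = 0.0315 km

0.031 km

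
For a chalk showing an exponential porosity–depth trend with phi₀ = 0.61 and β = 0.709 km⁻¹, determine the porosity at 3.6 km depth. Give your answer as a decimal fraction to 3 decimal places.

phi = phi₀·exp(−β·z) = 0.61 × exp(−0.709 × 3.6) = 0.61 × exp(−2.552)
  = 0.61 × 0.0779 = 0.0475

0.048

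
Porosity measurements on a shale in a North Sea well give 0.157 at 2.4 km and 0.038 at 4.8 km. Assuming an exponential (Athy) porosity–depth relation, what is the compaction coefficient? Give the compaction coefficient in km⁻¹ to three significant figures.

Athy: phi(d) = phi₀ e^(−cd) ⇒ phi₁/phi₂ = e^{c(d₂−d₁)} ⇒ c = ln(phi₁/phi₂)/(d₂−d₁)
c = ln(0.157/0.038) / (4.8 − 2.4) = ln(4.132) / 2.4 = 1.4187 / 2.4 = 0.5911 km⁻¹

0.591 km⁻¹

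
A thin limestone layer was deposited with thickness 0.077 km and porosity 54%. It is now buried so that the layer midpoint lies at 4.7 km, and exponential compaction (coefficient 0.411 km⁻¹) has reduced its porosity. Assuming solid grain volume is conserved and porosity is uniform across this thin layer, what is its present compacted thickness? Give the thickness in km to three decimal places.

Porosity at 4.7 km: n = 0.54·exp(−0.411×4.7) = 0.0782
Solid-volume conservation: h(1−n) = h₀(1−n₀) ⇒ h = h₀·(1−n₀)/(1−n)
h = 0.077 × (1 − 0.54)/(1 − 0.0782) = 0.077 × 0.4990 = 0.0384 km

0.038 km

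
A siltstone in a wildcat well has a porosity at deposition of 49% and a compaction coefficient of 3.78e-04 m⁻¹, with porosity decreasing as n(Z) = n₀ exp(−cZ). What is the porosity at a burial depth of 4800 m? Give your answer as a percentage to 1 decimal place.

8.0%

Working in km (1 km = 1000 m; c in km⁻¹ = c in m⁻¹ × 1000):
n = n₀·exp(−c·Z) = 0.49 × exp(−0.378 × 4.8) = 0.49 × exp(−1.814)
  = 0.49 × 0.1629 = 0.0798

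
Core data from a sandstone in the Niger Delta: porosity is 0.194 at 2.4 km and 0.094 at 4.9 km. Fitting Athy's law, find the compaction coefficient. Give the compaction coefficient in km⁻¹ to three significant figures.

0.290 km⁻¹

Athy: phi(Z) = phi₀ e^(−kZ) ⇒ phi₁/phi₂ = e^{k(Z₂−Z₁)} ⇒ k = ln(phi₁/phi₂)/(Z₂−Z₁)
k = ln(0.194/0.094) / (4.9 − 2.4) = ln(2.064) / 2.5 = 0.7246 / 2.5 = 0.2898 km⁻¹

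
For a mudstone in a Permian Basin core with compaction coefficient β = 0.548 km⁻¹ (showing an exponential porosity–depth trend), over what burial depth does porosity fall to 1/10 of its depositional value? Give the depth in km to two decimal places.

4.20 km

φ/φ₀ = 1/10 ⇒ exp(−β·d) = 1/10 ⇒ d = ln(10) / β
d = 2.3026 / 0.548 = 4.202 km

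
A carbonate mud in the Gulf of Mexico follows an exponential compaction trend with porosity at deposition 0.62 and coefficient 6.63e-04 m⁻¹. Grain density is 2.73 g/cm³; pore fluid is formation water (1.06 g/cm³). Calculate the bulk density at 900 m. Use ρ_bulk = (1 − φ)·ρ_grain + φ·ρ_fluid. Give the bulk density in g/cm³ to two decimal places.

Working in km (1 km = 1000 m; β in km⁻¹ = β in m⁻¹ × 1000):
Porosity at depth: phi = 0.62·exp(−0.663×0.9) = 0.62×0.5506 = 0.3414
Bulk density: ρ_b = (1−phi)ρ_g + phi·ρ_f = 0.6586×2.73 + 0.3414×1.06
       = 1.798 + 0.362 = 2.160 g/cm³

2.16 g/cm³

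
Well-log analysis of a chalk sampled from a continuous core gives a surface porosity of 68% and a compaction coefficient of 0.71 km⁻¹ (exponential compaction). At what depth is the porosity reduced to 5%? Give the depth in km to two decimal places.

3.68 km

Invert Athy's law: z = ln(φ₀/φ) / c
z = ln(0.68/0.05) / 0.71 = ln(13.6) / 0.71 = 2.6101 / 0.71 = 3.676 km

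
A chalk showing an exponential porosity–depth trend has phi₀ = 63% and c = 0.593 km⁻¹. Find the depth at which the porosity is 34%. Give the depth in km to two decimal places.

1.04 km

Invert Athy's law: d = ln(phi₀/phi) / c
d = ln(0.63/0.34) / 0.593 = ln(1.853) / 0.593 = 0.6168 / 0.593 = 1.040 km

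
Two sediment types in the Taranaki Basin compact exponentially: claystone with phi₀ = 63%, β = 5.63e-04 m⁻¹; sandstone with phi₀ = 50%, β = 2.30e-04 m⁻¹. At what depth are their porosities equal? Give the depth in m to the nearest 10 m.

Working in km (1 km = 1000 m; β in km⁻¹ = β in m⁻¹ × 1000):
Set phi₀ₐ e^(−βₐd) = phi₀ᵦ e^(−βᵦd) ⇒ ln(phi₀ₐ/phi₀ᵦ) = (βₐ − βᵦ)·d
d = ln(0.63/0.5) / (0.563 − 0.23) = 0.2311 / 0.333 = 0.694 km

690 m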